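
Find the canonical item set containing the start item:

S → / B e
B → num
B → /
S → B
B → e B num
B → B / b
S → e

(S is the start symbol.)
{ [B → . /], [B → . B / b], [B → . e B num], [B → . num], [S → . / B e], [S → . B], [S → . e], [S' → . S] }

First, augment the grammar with S' → S
I₀ = CLOSURE({ [S' → . S] }):
  [S' → . S] has the dot before S: add [S → . / B e], [S → . B], [S → . e]
  [S → . B] has the dot before B: add [B → . num], [B → . /], [B → . e B num], [B → . B / b]
No further items can be added.

I₀ = { [B → . /], [B → . B / b], [B → . e B num], [B → . num], [S → . / B e], [S → . B], [S → . e], [S' → . S] }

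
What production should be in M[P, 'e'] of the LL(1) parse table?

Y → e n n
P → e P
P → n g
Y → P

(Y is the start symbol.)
P → e P

To find M[P, 'e'], we find productions for P where 'e' is in the predict set (PREDICT(N → α) = (FIRST(α) \ {ε}) ∪ (FOLLOW(N) if α ⇒* ε)).

P → e P: PREDICT = { 'e' }
  'e' is in predict set, so this production goes in M[P, 'e']
P → n g: PREDICT = { 'n' }

M[P, 'e'] = P → e P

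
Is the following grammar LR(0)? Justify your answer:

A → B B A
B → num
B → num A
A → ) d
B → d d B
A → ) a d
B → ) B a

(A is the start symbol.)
No. Shift-reduce conflict between [B → num .] and [A → . ) a d]

A grammar is LR(0) if no state in the canonical LR(0) collection has:
  - both a shift item (dot before a terminal) and a complete item (shift-reduce conflict), or
  - two or more complete items (reduce-reduce conflict; the accept item [A' → A .] counts as a complete item here).

Augment with A' → A and build the canonical LR(0) collection (I0 = CLOSURE({[A' → . A]}), then GOTO on every symbol after a dot until no new states appear). It has 17 states:
  I0: { [A → . ) a d], [A → . ) d], [A → . B B A], [A' → . A], [B → . ) B a], [B → . d d B], [B → . num A], [B → . num] }  — shift
  I1: { [A → ) . a d], [A → ) . d], [B → ) . B a], [B → . ) B a], [B → . d d B], [B → . num A], [B → . num] }  — shift
  I2: { [A' → A .] }  — accept
  I3: { [A → B . B A], [B → . ) B a], [B → . d d B], [B → . num A], [B → . num] }  — shift
  I4: { [B → d . d B] }  — shift
  I5: { [A → . ) a d], [A → . ) d], [A → . B B A], [B → . ) B a], [B → . d d B], [B → . num A], [B → . num], [B → num . A], [B → num .] }  — shift, reduce
  I6: { [B → num A .] }  — reduce
  I7: { [B → . ) B a], [B → . d d B], [B → . num A], [B → . num], [B → d d . B] }  — shift
  I8: { [B → ) . B a], [B → . ) B a], [B → . d d B], [B → . num A], [B → . num] }  — shift
  I9: { [B → d d B .] }  — reduce
  I10: { [B → ) B . a] }  — shift
  I11: { [B → ) B a .] }  — reduce
  I12: { [A → . ) a d], [A → . ) d], [A → . B B A], [A → B B . A], [B → . ) B a], [B → . d d B], [B → . num A], [B → . num] }  — shift
  I13: { [A → B B A .] }  — reduce
  I14: { [A → ) a . d] }  — shift
  I15: { [A → ) d .], [B → d . d B] }  — shift, reduce
  I16: { [A → ) a d .] }  — reduce

Conflict in state I5:
  Shift-reduce conflict between [B → num .] and [A → . ) a d]
So the grammar is NOT LR(0).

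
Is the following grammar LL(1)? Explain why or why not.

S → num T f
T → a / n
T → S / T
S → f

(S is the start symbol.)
A grammar is LL(1) if for each non-terminal N with multiple productions, the predict sets of those productions are pairwise disjoint, where PREDICT(N → α) = (FIRST(α) \ {ε}) ∪ (FOLLOW(N) if α ⇒* ε).

Relevant sets:
  FIRST(S) = { 'f', 'num' }

For S:
  PREDICT(S → num T f) = { 'num' }
  PREDICT(S → f) = { 'f' }
For T:
  PREDICT(T → a '/' n) = { 'a' }
  PREDICT(T → S '/' T) = { 'f', 'num' }

All predict sets are disjoint. The grammar IS LL(1).

Answer: Yes, the grammar is LL(1).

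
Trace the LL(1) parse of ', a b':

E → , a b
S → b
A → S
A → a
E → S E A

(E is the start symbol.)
LL(1) parsing maintains a stack (initially the start symbol over $) and the input. At each step: if the stack top is a terminal, match it against the current input token; if it is a non-terminal N, replace it with the RHS of M[N, lookahead] (the unique production whose predict set contains the lookahead).

Stack is shown with the top on the left.

Stack    Input    Action
------------------------
E $      , a b $  output E → , a b
, a b $  , a b $  match ','
a b $    a b $    match 'a'
b $      b $      match 'b'
$        $        accept

The string is accepted.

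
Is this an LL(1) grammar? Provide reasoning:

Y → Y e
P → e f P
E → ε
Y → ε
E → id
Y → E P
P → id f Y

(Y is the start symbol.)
Relevant sets:
  FIRST(Y) = { 'e', 'id', ε }
  FIRST(E) = { 'id', ε }
  FIRST(P) = { 'e', 'id' }
  FOLLOW(Y) = { $, 'e' }
  FOLLOW(E) = { 'e', 'id' }

For Y:
  PREDICT(Y → Y e) = { 'e', 'id' }
  PREDICT(Y → ε) = { $, 'e' }
  PREDICT(Y → E P) = { 'e', 'id' }
For P:
  PREDICT(P → e f P) = { 'e' }
  PREDICT(P → id f Y) = { 'id' }
For E:
  PREDICT(E → ε) = { 'e', 'id' }
  PREDICT(E → id) = { 'id' }

Conflict found: Predict set conflict for Y: { 'e' }
The grammar is NOT LL(1).

Answer: No. Predict set conflict for Y: { 'e' }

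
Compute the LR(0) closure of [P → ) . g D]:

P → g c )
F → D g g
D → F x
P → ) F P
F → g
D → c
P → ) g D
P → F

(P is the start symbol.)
{ [P → ) . g D] }

Start with: [P → ) . g D]
The dot precedes the terminal g, so nothing is added.

CLOSURE = { [P → ) . g D] }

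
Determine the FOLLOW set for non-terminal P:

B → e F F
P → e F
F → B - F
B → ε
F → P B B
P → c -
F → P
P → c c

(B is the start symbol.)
{ $, '-', 'c', 'e' }

To compute FOLLOW(P), find every occurrence of P on a right-hand side N → α P β: add FIRST(β) \ {ε}, and if β is empty or nullable also add FOLLOW(N). Iterate to a fixed point.

In F → P B B: P is followed by B B, add FIRST(B B) \ {ε} = { 'e' }
  B B is nullable, so also add FOLLOW(F)
In F → P: P is at the end, add FOLLOW(F)

The FOLLOW sets referred to above (computed the same way, to a fixed point):
  FOLLOW(F) = { $, '-', 'c', 'e' }

Taking the union: FOLLOW(P) = { $, '-', 'c', 'e' }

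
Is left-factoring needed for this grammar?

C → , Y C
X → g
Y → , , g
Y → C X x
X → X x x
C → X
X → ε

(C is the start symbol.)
No, left-factoring is not needed

Left-factoring is needed when two productions for the same non-terminal
share a common prefix on the right-hand side.

Productions for C:
  C → , Y C
  C → X
Productions for X:
  X → g
  X → X x x
  X → ε
Productions for Y:
  Y → , , g
  Y → C X x

No common prefixes found.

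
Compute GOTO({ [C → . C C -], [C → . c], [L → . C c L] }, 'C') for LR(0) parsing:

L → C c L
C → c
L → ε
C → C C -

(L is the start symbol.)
GOTO(I, 'C') = CLOSURE({ [A → αX.β] : [A → α.Xβ] ∈ I, X = 'C' })

Items with dot before 'C', with the dot advanced:
  [C → . C C -] → [C → C . C -]
  [L → . C c L] → [L → C . c L]
Closure of the advanced items:
  [C → C . C -] has the dot before C: add [C → . c], [C → . C C -]

GOTO = { [C → . C C -], [C → . c], [C → C . C -], [L → C . c L] }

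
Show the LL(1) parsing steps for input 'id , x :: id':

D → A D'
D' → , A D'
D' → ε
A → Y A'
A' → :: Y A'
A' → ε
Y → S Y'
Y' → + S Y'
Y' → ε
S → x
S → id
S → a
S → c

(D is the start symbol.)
Stack is shown with the top on the left.

Stack          Input           Action
-------------------------------------
D $            id , x :: id $  output D → A D'
A D' $         id , x :: id $  output A → Y A'
Y A' D' $      id , x :: id $  output Y → S Y'
S Y' A' D' $   id , x :: id $  output S → id
id Y' A' D' $  id , x :: id $  match 'id'
Y' A' D' $     , x :: id $     output Y' → ε
A' D' $        , x :: id $     output A' → ε
D' $           , x :: id $     output D' → , A D'
, A D' $       , x :: id $     match ','
A D' $         x :: id $       output A → Y A'
Y A' D' $      x :: id $       output Y → S Y'
S Y' A' D' $   x :: id $       output S → x
x Y' A' D' $   x :: id $       match 'x'
Y' A' D' $     :: id $         output Y' → ε
A' D' $        :: id $         output A' → :: Y A'
:: Y A' D' $   :: id $         match '::'
Y A' D' $      id $            output Y → S Y'
S Y' A' D' $   id $            output S → id
id Y' A' D' $  id $            match 'id'
Y' A' D' $     $               output Y' → ε
A' D' $        $               output A' → ε
D' $           $               output D' → ε
$              $               accept

The string is accepted.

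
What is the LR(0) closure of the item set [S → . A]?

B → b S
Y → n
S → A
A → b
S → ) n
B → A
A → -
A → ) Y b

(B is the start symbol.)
To compute CLOSURE, for each item [A → α.Bβ] where B is a non-terminal, add [B → .γ] for all productions B → γ; repeat for the newly added items until nothing changes.

Start with: [S → . A]
  [S → . A] has the dot before A: add [A → . b], [A → . -], [A → . ) Y b]
No further items can be added.

CLOSURE = { [A → . ) Y b], [A → . -], [A → . b], [S → . A] }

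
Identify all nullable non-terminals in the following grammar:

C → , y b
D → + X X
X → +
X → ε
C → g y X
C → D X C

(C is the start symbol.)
A non-terminal is nullable if it can derive ε (the empty string): either it has an ε-production, or it has a production whose right-hand side consists entirely of nullable non-terminals.

ε-productions: X → ε
So X is immediately nullable.
No further non-terminal can be added: every production for the remaining non-terminals contains a terminal or a non-nullable non-terminal.
Nullable = { 'X' }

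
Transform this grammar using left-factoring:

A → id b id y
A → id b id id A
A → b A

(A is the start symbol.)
Left-factoring transforms A → αβ₁ | αβ₂ into A → αA' and A' → β₁ | β₂
(α is the longest common prefix among the alternatives). Repeat until
no nonterminal has two alternatives with a common prefix.

Round 1: A has alternatives sharing prefix 'id b id'. Introduce A': A → id b id A'
  Add: A' → y
  Add: A' → id A

No remaining common prefixes — done.

Resulting grammar:
A → id b id A'
A' → y
A' → id A
A → b A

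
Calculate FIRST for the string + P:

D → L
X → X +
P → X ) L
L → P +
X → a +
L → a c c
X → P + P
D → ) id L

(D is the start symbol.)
To compute FIRST(+ P), process the symbols left to right:
Symbol + is a terminal. Add '+' and stop.
FIRST(+ P) = { '+' }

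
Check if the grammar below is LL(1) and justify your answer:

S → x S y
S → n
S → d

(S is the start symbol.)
Yes, the grammar is LL(1).

A grammar is LL(1) if for each non-terminal N with multiple productions, the predict sets of those productions are pairwise disjoint, where PREDICT(N → α) = (FIRST(α) \ {ε}) ∪ (FOLLOW(N) if α ⇒* ε).

For S:
  PREDICT(S → x S y) = { 'x' }
  PREDICT(S → n) = { 'n' }
  PREDICT(S → d) = { 'd' }

All predict sets are disjoint. The grammar IS LL(1).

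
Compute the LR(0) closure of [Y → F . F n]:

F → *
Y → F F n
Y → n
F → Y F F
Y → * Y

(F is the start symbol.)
Start with: [Y → F . F n]
  [Y → F . F n] has the dot before F: add [F → . *], [F → . Y F F]
  [F → . Y F F] has the dot before Y: add [Y → . F F n], [Y → . n], [Y → . * Y]
No further items can be added.

CLOSURE = { [F → . *], [F → . Y F F], [Y → . * Y], [Y → . F F n], [Y → . n], [Y → F . F n] }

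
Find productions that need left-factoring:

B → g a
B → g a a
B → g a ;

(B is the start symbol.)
Left-factoring is needed when two productions for the same non-terminal
share a common prefix on the right-hand side.

Productions for B:
  B → g a
  B → g a a
  B → g a ;

Found common prefix 'g a' in productions for B

Answer: Yes, B has productions with common prefix 'g a'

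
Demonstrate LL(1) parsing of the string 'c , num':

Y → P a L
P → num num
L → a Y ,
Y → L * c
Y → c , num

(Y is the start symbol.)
LL(1) parsing maintains a stack (initially the start symbol over $) and the input. At each step: if the stack top is a terminal, match it against the current input token; if it is a non-terminal N, replace it with the RHS of M[N, lookahead] (the unique production whose predict set contains the lookahead).

Stack is shown with the top on the left.

Stack      Input      Action
----------------------------
Y $        c , num $  output Y → c , num
c , num $  c , num $  match 'c'
, num $    , num $    match ','
num $      num $      match 'num'
$          $          accept

The string is accepted.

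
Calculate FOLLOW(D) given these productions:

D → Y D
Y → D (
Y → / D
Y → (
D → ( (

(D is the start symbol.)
D is the start symbol, so $ ∈ FOLLOW(D).
In D → Y D: D is at the end; this adds FOLLOW(D) to itself — nothing new
In Y → D (: D is followed by '(', add FIRST('(') \ {ε} = { '(' }
In Y → / D: D is at the end, add FOLLOW(Y)

The FOLLOW sets referred to above (computed the same way, to a fixed point):
  FOLLOW(Y) = { '(', '/' }

Taking the union: FOLLOW(D) = { $, '(', '/' }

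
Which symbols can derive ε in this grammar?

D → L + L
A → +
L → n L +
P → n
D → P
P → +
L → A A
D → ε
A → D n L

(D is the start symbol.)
{ 'D' }

ε-productions: D → ε
So D is immediately nullable.
No further non-terminal can be added: every production for the remaining non-terminals contains a terminal or a non-nullable non-terminal.
Nullable = { 'D' }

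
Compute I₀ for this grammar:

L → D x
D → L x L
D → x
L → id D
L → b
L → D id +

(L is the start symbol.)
{ [D → . L x L], [D → . x], [L → . D id +], [L → . D x], [L → . b], [L → . id D], [L' → . L] }

First, augment the grammar with L' → L
I₀ = CLOSURE({ [L' → . L] }):
  [L' → . L] has the dot before L: add [L → . D x], [L → . id D], [L → . b], [L → . D id +]
  [L → . D x] has the dot before D: add [D → . L x L], [D → . x]
No further items can be added.

I₀ = { [D → . L x L], [D → . x], [L → . D id +], [L → . D x], [L → . b], [L → . id D], [L' → . L] }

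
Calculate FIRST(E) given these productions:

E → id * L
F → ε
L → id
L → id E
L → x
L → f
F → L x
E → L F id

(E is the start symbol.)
{ 'f', 'id', 'x' }

To compute FIRST(E), examine every production with E on the left-hand side, reading each right-hand side left to right until a non-nullable symbol is reached.

FIRST sets of the other non-terminals involved (by the same procedure, iterated to a fixed point):
  FIRST(L) = { 'f', 'id', 'x' }

From E → id * L:
  - id is a terminal: add 'id' and stop
From E → L F id:
  - L is a non-terminal: add FIRST(L) \ {ε} = { 'f', 'id', 'x' }
    L is not nullable, so stop

Collecting: FIRST(E) = { 'f', 'id', 'x' }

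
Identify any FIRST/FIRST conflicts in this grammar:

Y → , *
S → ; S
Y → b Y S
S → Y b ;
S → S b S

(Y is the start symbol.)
Yes. S → ';' S / S → S b S on { ';' }; S → Y b ';' / S → S b S on { ',', 'b' }

A FIRST/FIRST conflict occurs when two productions N → α and N → β for the same non-terminal have FIRST(α) ∩ FIRST(β) ≠ ∅ (with ε ∈ FIRST of a nullable right-hand side, so two nullable alternatives also conflict).

FIRST sets of the non-terminals at (or reachable through a nullable prefix from) the front of some alternative:
  FIRST(Y) = { ',', 'b' }
  FIRST(S) = { ',', ';', 'b' }

Productions for Y:
  Y → , *: FIRST = { ',' }
  Y → b Y S: FIRST = { 'b' }
Productions for S:
  S → ; S: FIRST = { ';' }
  S → Y b ;: FIRST = { ',', 'b' }
  S → S b S: FIRST = { ',', ';', 'b' }

Conflict for S: S → ; S and S → S b S
  Overlap: { ';' }
Conflict for S: S → Y b ; and S → S b S
  Overlap: { ',', 'b' }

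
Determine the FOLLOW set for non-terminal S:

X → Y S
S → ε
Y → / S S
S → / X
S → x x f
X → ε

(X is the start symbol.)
To compute FOLLOW(S), find every occurrence of S on a right-hand side N → α S β: add FIRST(β) \ {ε}, and if β is empty or nullable also add FOLLOW(N). Iterate to a fixed point.

In X → Y S: S is at the end, add FOLLOW(X)
In Y → / S S: S is followed by S, add FIRST(S) \ {ε} = { '/', 'x' }
  S is nullable, so also add FOLLOW(Y)
In Y → / S S: S is at the end, add FOLLOW(Y)

The FOLLOW sets referred to above (computed the same way, to a fixed point):
  FOLLOW(X) = { $, '/', 'x' }
  FOLLOW(Y) = { $, '/', 'x' }

Taking the union: FOLLOW(S) = { $, '/', 'x' }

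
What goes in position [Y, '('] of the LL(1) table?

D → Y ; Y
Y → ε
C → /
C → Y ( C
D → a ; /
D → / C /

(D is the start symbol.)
To find M[Y, '('], we find productions for Y where '(' is in the predict set (PREDICT(N → α) = (FIRST(α) \ {ε}) ∪ (FOLLOW(N) if α ⇒* ε)).

Relevant sets:
  FOLLOW(Y) = { $, '(', ';' }

Y → ε: PREDICT = { $, '(', ';' }
  '(' is in predict set, so this production goes in M[Y, '(']

M[Y, '('] = Y → ε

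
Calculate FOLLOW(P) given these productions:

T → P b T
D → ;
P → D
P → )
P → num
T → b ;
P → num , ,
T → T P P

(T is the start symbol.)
{ $, ')', ';', 'b', 'num' }

In T → P b T: P is followed by b T, add FIRST(b T) \ {ε} = { 'b' }
In T → T P P: P is followed by P, add FIRST(P) \ {ε} = { ')', ';', 'num' }
In T → T P P: P is at the end, add FOLLOW(T)

The FOLLOW sets referred to above (computed the same way, to a fixed point):
  FOLLOW(T) = { $, ')', ';', 'num' }

Taking the union: FOLLOW(P) = { $, ')', ';', 'b', 'num' }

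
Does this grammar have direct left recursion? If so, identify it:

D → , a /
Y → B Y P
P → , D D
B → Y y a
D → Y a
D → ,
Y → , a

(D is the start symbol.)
D → , a /: starts with ','
Y → B Y P: starts with B
P → , D D: starts with ','
B → Y y a: starts with Y
D → Y a: starts with Y
D → ,: starts with ','
Y → , a: starts with ','

No direct left recursion found.

Answer: No direct left recursion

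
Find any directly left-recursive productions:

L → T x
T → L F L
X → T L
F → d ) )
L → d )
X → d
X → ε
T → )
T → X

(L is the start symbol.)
No direct left recursion

Direct left recursion occurs when N → N α for some non-terminal N (the right-hand side begins with the left-hand side itself).

L → T x: starts with T
T → L F L: starts with L
X → T L: starts with T
F → d ) ): starts with d
L → d ): starts with d
X → d: starts with d
X → ε: starts with ε
T → ): starts with ')'
T → X: starts with X

No direct left recursion found.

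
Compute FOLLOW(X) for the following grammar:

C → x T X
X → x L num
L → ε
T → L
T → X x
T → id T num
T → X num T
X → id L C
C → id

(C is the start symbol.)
{ $, 'num', 'x' }

To compute FOLLOW(X), find every occurrence of X on a right-hand side N → α X β: add FIRST(β) \ {ε}, and if β is empty or nullable also add FOLLOW(N). Iterate to a fixed point.

In C → x T X: X is at the end, add FOLLOW(C)
In T → X x: X is followed by x, add FIRST(x) \ {ε} = { 'x' }
In T → X num T: X is followed by num T, add FIRST(num T) \ {ε} = { 'num' }

The FOLLOW sets referred to above (computed the same way, to a fixed point):
  FOLLOW(C) = { $, 'num', 'x' }

Taking the union: FOLLOW(X) = { $, 'num', 'x' }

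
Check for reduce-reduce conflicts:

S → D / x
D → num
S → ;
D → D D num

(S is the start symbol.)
Yes — I7: [D → D D num .] vs [D → num .]

A reduce-reduce conflict occurs when an LR(0) state has two complete items [A → α .] and [B → β .] — both call for a reduction, and with no lookahead the parser cannot choose between them.

Augment with S' → S and build the canonical LR(0) collection (I0 = CLOSURE({[S' → . S]}), then GOTO on every symbol after a dot until no new states appear). It has 9 states:
  I0: { [D → . D D num], [D → . num], [S → . ;], [S → . D / x], [S' → . S] }  — shift
  I1: { [S → ; .] }  — reduce
  I2: { [D → . D D num], [D → . num], [D → D . D num], [S → D . / x] }  — shift
  I3: { [S' → S .] }  — accept
  I4: { [D → num .] }  — reduce
  I5: { [S → D / . x] }  — shift
  I6: { [D → . D D num], [D → . num], [D → D . D num], [D → D D . num] }  — shift
  I7: { [D → D D num .], [D → num .] }  — 2 reduces
  I8: { [S → D / x .] }  — reduce

I7 contains complete items [D → D D num .], [D → num .] — reduce-reduce conflict.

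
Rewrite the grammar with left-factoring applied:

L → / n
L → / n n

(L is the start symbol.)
L → / n L'
L' → ε
L' → n

Left-factoring transforms A → αβ₁ | αβ₂ into A → αA' and A' → β₁ | β₂
(α is the longest common prefix among the alternatives). Repeat until
no nonterminal has two alternatives with a common prefix.

Round 1: L has alternatives sharing prefix '/ n'. Introduce L': L → / n L'
  Add: L' → ε
  Add: L' → n

No remaining common prefixes — done.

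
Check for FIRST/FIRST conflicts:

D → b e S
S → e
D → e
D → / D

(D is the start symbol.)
No FIRST/FIRST conflicts.

A FIRST/FIRST conflict occurs when two productions N → α and N → β for the same non-terminal have FIRST(α) ∩ FIRST(β) ≠ ∅ (with ε ∈ FIRST of a nullable right-hand side, so two nullable alternatives also conflict).

Productions for D:
  D → b e S: FIRST = { 'b' }
  D → e: FIRST = { 'e' }
  D → / D: FIRST = { '/' }
S has only one production, so no FIRST/FIRST conflict is possible there.

All alternatives of each non-terminal have pairwise disjoint FIRST sets.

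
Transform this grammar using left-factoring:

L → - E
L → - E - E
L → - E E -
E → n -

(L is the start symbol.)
Left-factoring transforms A → αβ₁ | αβ₂ into A → αA' and A' → β₁ | β₂
(α is the longest common prefix among the alternatives). Repeat until
no nonterminal has two alternatives with a common prefix.

Round 1: L has alternatives sharing prefix '- E'. Introduce L': L → - E L'
  Add: L' → ε
  Add: L' → - E
  Add: L' → E -

No remaining common prefixes — done.

Resulting grammar:
L → - E L'
L' → ε
L' → - E
L' → E -
E → n -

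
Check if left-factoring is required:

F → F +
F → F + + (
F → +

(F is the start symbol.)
Left-factoring is needed when two productions for the same non-terminal
share a common prefix on the right-hand side.

Productions for F:
  F → F +
  F → F + + (
  F → +

Found common prefix 'F +' in productions for F

Answer: Yes, F has productions with common prefix 'F +'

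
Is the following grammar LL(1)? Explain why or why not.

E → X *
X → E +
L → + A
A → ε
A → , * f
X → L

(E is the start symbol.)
A grammar is LL(1) if for each non-terminal N with multiple productions, the predict sets of those productions are pairwise disjoint, where PREDICT(N → α) = (FIRST(α) \ {ε}) ∪ (FOLLOW(N) if α ⇒* ε).

Relevant sets:
  FIRST(E) = { '+' }
  FIRST(L) = { '+' }
  FOLLOW(A) = { '*' }

For X:
  PREDICT(X → E '+') = { '+' }
  PREDICT(X → L) = { '+' }
For A:
  PREDICT(A → ε) = { '*' }
  PREDICT(A → ',' '*' f) = { ',' }
E, L have a single production, so nothing to check there.

Conflict found: Predict set conflict for X: { '+' }
The grammar is NOT LL(1).

Answer: No. Predict set conflict for X: { '+' }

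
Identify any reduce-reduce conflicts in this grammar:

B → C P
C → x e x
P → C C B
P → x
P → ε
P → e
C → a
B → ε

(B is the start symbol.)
A reduce-reduce conflict occurs when an LR(0) state has two complete items [A → α .] and [B → β .] — both call for a reduction, and with no lookahead the parser cannot choose between them.

Augment with B' → B and build the canonical LR(0) collection (I0 = CLOSURE({[B' → . B]}), then GOTO on every symbol after a dot until no new states appear). It has 13 states:
  I0: { [B → . C P], [B → .], [B' → . B], [C → . a], [C → . x e x] }  — shift, reduce
  I1: { [B' → B .] }  — accept
  I2: { [B → C . P], [C → . a], [C → . x e x], [P → . C C B], [P → . e], [P → . x], [P → .] }  — shift, reduce
  I3: { [C → a .] }  — reduce
  I4: { [C → x . e x] }  — shift
  I5: { [C → x e . x] }  — shift
  I6: { [C → x e x .] }  — reduce
  I7: { [C → . a], [C → . x e x], [P → C . C B] }  — shift
  I8: { [B → C P .] }  — reduce
  I9: { [P → e .] }  — reduce
  I10: { [C → x . e x], [P → x .] }  — shift, reduce
  I11: { [B → . C P], [B → .], [C → . a], [C → . x e x], [P → C C . B] }  — shift, reduce
  I12: { [P → C C B .] }  — reduce

No state contains more than one complete item.

Answer: No reduce-reduce conflicts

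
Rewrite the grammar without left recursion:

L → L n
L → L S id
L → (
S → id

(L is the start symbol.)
L is directly left-recursive. The standard transformation for
  A → A α₁ | ... | A α_m | β₁ | ... | β_n
is
  A  → β₁ A' | ... | β_n A'
  A' → α₁ A' | ... | α_m A' | ε

L → ( becomes L → ( L'
L → L n becomes L' → n L'
L → L S id becomes L' → S id L'
Add L' → ε

Productions for other non-terminals are unchanged:
  S → id

Resulting grammar:
L → ( L'
L' → n L'
L' → S id L'
L' → ε
S → id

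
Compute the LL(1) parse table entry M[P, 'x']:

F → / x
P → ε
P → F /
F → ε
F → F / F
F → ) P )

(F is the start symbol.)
To find M[P, 'x'], we find productions for P where 'x' is in the predict set (PREDICT(N → α) = (FIRST(α) \ {ε}) ∪ (FOLLOW(N) if α ⇒* ε)).

Relevant sets:
  FIRST(F) = { ')', '/', ε }
  FOLLOW(P) = { ')' }

P → ε: PREDICT = { ')' }
P → F /: PREDICT = { ')', '/' }

M[P, 'x'] is empty (no production applies)

Answer: Empty (error entry)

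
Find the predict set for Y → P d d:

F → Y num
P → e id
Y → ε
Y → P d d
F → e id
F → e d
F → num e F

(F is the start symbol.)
{ 'e' }

PREDICT(Y → P d d) = (FIRST(RHS) \ {ε}) ∪ (FOLLOW(Y) if ε ∈ FIRST(RHS), i.e. RHS ⇒* ε)
FIRST(P) = { 'e' }
FIRST(P d d) = { 'e' }
ε ∉ FIRST(P d d), so FOLLOW(Y) is not added.
PREDICT(Y → P d d) = { 'e' }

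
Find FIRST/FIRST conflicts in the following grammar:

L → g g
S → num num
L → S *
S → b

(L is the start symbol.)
A FIRST/FIRST conflict occurs when two productions N → α and N → β for the same non-terminal have FIRST(α) ∩ FIRST(β) ≠ ∅ (with ε ∈ FIRST of a nullable right-hand side, so two nullable alternatives also conflict).

FIRST sets of the non-terminals at (or reachable through a nullable prefix from) the front of some alternative:
  FIRST(S) = { 'b', 'num' }

Productions for L:
  L → g g: FIRST = { 'g' }
  L → S *: FIRST = { 'b', 'num' }
Productions for S:
  S → num num: FIRST = { 'num' }
  S → b: FIRST = { 'b' }

All alternatives of each non-terminal have pairwise disjoint FIRST sets.

Answer: No FIRST/FIRST conflicts.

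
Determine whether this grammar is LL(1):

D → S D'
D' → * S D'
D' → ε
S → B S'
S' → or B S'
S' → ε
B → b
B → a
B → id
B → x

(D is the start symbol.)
Relevant sets:
  FOLLOW(D') = { $ }
  FOLLOW(S') = { $, '*' }

For D':
  PREDICT(D' → '*' S D') = { '*' }
  PREDICT(D' → ε) = { $ }
For S':
  PREDICT(S' → or B S') = { 'or' }
  PREDICT(S' → ε) = { $, '*' }
For B:
  PREDICT(B → b) = { 'b' }
  PREDICT(B → a) = { 'a' }
  PREDICT(B → id) = { 'id' }
  PREDICT(B → x) = { 'x' }
D, S have a single production, so nothing to check there.

All predict sets are disjoint. The grammar IS LL(1).

Answer: Yes, the grammar is LL(1).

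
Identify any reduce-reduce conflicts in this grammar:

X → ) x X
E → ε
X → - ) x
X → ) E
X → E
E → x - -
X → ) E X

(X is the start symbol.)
A reduce-reduce conflict occurs when an LR(0) state has two complete items [A → α .] and [B → β .] — both call for a reduction, and with no lookahead the parser cannot choose between them.

Augment with X' → X and build the canonical LR(0) collection (I0 = CLOSURE({[X' → . X]}), then GOTO on every symbol after a dot until no new states appear). It has 15 states:
  I0: { [E → . x - -], [E → .], [X → . ) E X], [X → . ) E], [X → . ) x X], [X → . - ) x], [X → . E], [X' → . X] }  — shift, reduce
  I1: { [E → . x - -], [E → .], [X → ) . E X], [X → ) . E], [X → ) . x X] }  — shift, reduce
  I2: { [X → - . ) x] }  — shift
  I3: { [X → E .] }  — reduce
  I4: { [X' → X .] }  — accept
  I5: { [E → x . - -] }  — shift
  I6: { [E → x - . -] }  — shift
  I7: { [E → x - - .] }  — reduce
  I8: { [X → - ) . x] }  — shift
  I9: { [X → - ) x .] }  — reduce
  I10: { [E → . x - -], [E → .], [X → ) E . X], [X → ) E .], [X → . ) E X], [X → . ) E], [X → . ) x X], [X → . - ) x], [X → . E] }  — shift, 2 reduces
  I11: { [E → . x - -], [E → .], [E → x . - -], [X → ) x . X], [X → . ) E X], [X → . ) E], [X → . ) x X], [X → . - ) x], [X → . E] }  — shift, reduce
  I12: { [E → x - . -], [X → - . ) x] }  — shift
  I13: { [X → ) x X .] }  — reduce
  I14: { [X → ) E X .] }  — reduce

I10 contains complete items [E → .], [X → ) E .] — reduce-reduce conflict.

Answer: Yes — I10: [E → .] vs [X → ) E .]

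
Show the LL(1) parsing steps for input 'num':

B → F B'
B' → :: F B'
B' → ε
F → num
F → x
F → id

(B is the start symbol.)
LL(1) parsing maintains a stack (initially the start symbol over $) and the input. At each step: if the stack top is a terminal, match it against the current input token; if it is a non-terminal N, replace it with the RHS of M[N, lookahead] (the unique production whose predict set contains the lookahead).

Stack is shown with the top on the left.

Stack     Input  Action
-----------------------
B $       num $  output B → F B'
F B' $    num $  output F → num
num B' $  num $  match 'num'
B' $      $      output B' → ε
$         $      accept

The string is accepted.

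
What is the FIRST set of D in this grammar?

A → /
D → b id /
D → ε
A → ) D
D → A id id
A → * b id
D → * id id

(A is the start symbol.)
FIRST sets of the other non-terminals involved (by the same procedure, iterated to a fixed point):
  FIRST(A) = { ')', '*', '/' }

From D → b id /:
  - b is a terminal: add 'b' and stop
From D → ε:
  - ε-production, so ε ∈ FIRST(D)
From D → A id id:
  - A is a non-terminal: add FIRST(A) \ {ε} = { ')', '*', '/' }
    A is not nullable, so stop
From D → * id id:
  - '*' is a terminal: add '*' and stop

Collecting: FIRST(D) = { ')', '*', '/', 'b', ε }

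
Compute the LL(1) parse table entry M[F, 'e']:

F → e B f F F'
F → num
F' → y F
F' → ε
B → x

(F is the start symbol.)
To find M[F, 'e'], we find productions for F where 'e' is in the predict set (PREDICT(N → α) = (FIRST(α) \ {ε}) ∪ (FOLLOW(N) if α ⇒* ε)).

F → e B f F F': PREDICT = { 'e' }
  'e' is in predict set, so this production goes in M[F, 'e']
F → num: PREDICT = { 'num' }

M[F, 'e'] = F → e B f F F'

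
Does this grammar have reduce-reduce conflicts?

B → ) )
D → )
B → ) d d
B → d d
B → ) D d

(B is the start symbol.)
Yes — I5: [B → ) ) .] vs [D → ) .]

A reduce-reduce conflict occurs when an LR(0) state has two complete items [A → α .] and [B → β .] — both call for a reduction, and with no lookahead the parser cannot choose between them.

Augment with B' → B and build the canonical LR(0) collection (I0 = CLOSURE({[B' → . B]}), then GOTO on every symbol after a dot until no new states appear). It has 10 states:
  I0: { [B → . ) )], [B → . ) D d], [B → . ) d d], [B → . d d], [B' → . B] }  — shift
  I1: { [B → ) . )], [B → ) . D d], [B → ) . d d], [D → . )] }  — shift
  I2: { [B' → B .] }  — accept
  I3: { [B → d . d] }  — shift
  I4: { [B → d d .] }  — reduce
  I5: { [B → ) ) .], [D → ) .] }  — 2 reduces
  I6: { [B → ) D . d] }  — shift
  I7: { [B → ) d . d] }  — shift
  I8: { [B → ) d d .] }  — reduce
  I9: { [B → ) D d .] }  — reduce

I5 contains complete items [B → ) ) .], [D → ) .] — reduce-reduce conflict.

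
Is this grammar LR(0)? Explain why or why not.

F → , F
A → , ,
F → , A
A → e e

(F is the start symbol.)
Augment with F' → F and build the canonical LR(0) collection (I0 = CLOSURE({[F' → . F]}), then GOTO on every symbol after a dot until no new states appear). It has 9 states:
  I0: { [F → . , A], [F → . , F], [F' → . F] }  — shift
  I1: { [A → . , ,], [A → . e e], [F → , . A], [F → , . F], [F → . , A], [F → . , F] }  — shift
  I2: { [F' → F .] }  — accept
  I3: { [A → , . ,], [A → . , ,], [A → . e e], [F → , . A], [F → , . F], [F → . , A], [F → . , F] }  — shift
  I4: { [F → , A .] }  — reduce
  I5: { [F → , F .] }  — reduce
  I6: { [A → e . e] }  — shift
  I7: { [A → e e .] }  — reduce
  I8: { [A → , , .], [A → , . ,], [A → . , ,], [A → . e e], [F → , . A], [F → , . F], [F → . , A], [F → . , F] }  — shift, reduce

Conflict in state I8:
  Shift-reduce conflict between [A → , , .] and [A → . , ,]
So the grammar is NOT LR(0).

Answer: No. Shift-reduce conflict between [A → , , .] and [A → . , ,]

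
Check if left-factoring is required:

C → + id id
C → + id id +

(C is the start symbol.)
Left-factoring is needed when two productions for the same non-terminal
share a common prefix on the right-hand side.

Productions for C:
  C → + id id
  C → + id id +

Found common prefix '+ id id' in productions for C

Answer: Yes, C has productions with common prefix '+ id id'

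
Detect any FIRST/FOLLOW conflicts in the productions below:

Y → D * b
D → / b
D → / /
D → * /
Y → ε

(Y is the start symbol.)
No FIRST/FOLLOW conflicts.

Nullable non-terminals: Y.
FIRST sets used below: FIRST(D) = { '*', '/' }

Y: nullable alternative(s) Y → ε; FOLLOW(Y) = { $ }
  Y → D * b: FIRST \ {ε} = { '*', '/' } — disjoint from FOLLOW(Y)
  Y → ε: FIRST \ {ε} = { } — this is the only nullable alternative, skip

D has no nullable alternative, so no FIRST/FOLLOW check is needed there.

No FIRST/FOLLOW conflicts found.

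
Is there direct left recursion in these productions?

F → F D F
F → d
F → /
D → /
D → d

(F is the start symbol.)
Yes, F is left-recursive

F → F D F: LEFT RECURSIVE (starts with F)
F → d: starts with d
F → /: starts with '/'
D → /: starts with '/'
D → d: starts with d

The grammar has direct left recursion on: F.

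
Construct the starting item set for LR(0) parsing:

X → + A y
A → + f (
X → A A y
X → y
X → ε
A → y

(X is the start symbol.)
First, augment the grammar with X' → X
I₀ = CLOSURE({ [X' → . X] }):
  [X' → . X] has the dot before X: add [X → . + A y], [X → . A A y], [X → . y], [X → .]
  [X → . A A y] has the dot before A: add [A → . + f (], [A → . y]
No further items can be added.

I₀ = { [A → . + f (], [A → . y], [X → . + A y], [X → . A A y], [X → . y], [X → .], [X' → . X] }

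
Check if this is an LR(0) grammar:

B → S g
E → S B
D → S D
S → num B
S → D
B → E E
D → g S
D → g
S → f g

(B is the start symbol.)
A grammar is LR(0) if no state in the canonical LR(0) collection has:
  - both a shift item (dot before a terminal) and a complete item (shift-reduce conflict), or
  - two or more complete items (reduce-reduce conflict; the accept item [B' → B .] counts as a complete item here).

Augment with B' → B and build the canonical LR(0) collection (I0 = CLOSURE({[B' → . B]}), then GOTO on every symbol after a dot until no new states appear). It has 17 states:
  I0: { [B → . E E], [B → . S g], [B' → . B], [D → . S D], [D → . g S], [D → . g], [E → . S B], [S → . D], [S → . f g], [S → . num B] }  — shift
  I1: { [B' → B .] }  — accept
  I2: { [S → D .] }  — reduce
  I3: { [B → E . E], [D → . S D], [D → . g S], [D → . g], [E → . S B], [S → . D], [S → . f g], [S → . num B] }  — shift
  I4: { [B → . E E], [B → . S g], [B → S . g], [D → . S D], [D → . g S], [D → . g], [D → S . D], [E → . S B], [E → S . B], [S → . D], [S → . f g], [S → . num B] }  — shift
  I5: { [S → f . g] }  — shift
  I6: { [D → . S D], [D → . g S], [D → . g], [D → g . S], [D → g .], [S → . D], [S → . f g], [S → . num B] }  — shift, reduce
  I7: { [B → . E E], [B → . S g], [D → . S D], [D → . g S], [D → . g], [E → . S B], [S → . D], [S → . f g], [S → . num B], [S → num . B] }  — shift
  I8: { [S → num B .] }  — reduce
  I9: { [D → . S D], [D → . g S], [D → . g], [D → S . D], [D → g S .], [S → . D], [S → . f g], [S → . num B] }  — shift, reduce
  I10: { [D → S D .], [S → D .] }  — 2 reduces
  I11: { [D → . S D], [D → . g S], [D → . g], [D → S . D], [S → . D], [S → . f g], [S → . num B] }  — shift
  I12: { [S → f g .] }  — reduce
  I13: { [E → S B .] }  — reduce
  I14: { [B → S g .], [D → . S D], [D → . g S], [D → . g], [D → g . S], [D → g .], [S → . D], [S → . f g], [S → . num B] }  — shift, 2 reduces
  I15: { [B → E E .] }  — reduce
  I16: { [B → . E E], [B → . S g], [D → . S D], [D → . g S], [D → . g], [D → S . D], [E → . S B], [E → S . B], [S → . D], [S → . f g], [S → . num B] }  — shift

Conflict in state I6:
  Shift-reduce conflict between [D → g .] and [D → . g]
So the grammar is NOT LR(0).

Answer: No. Shift-reduce conflict between [D → g .] and [D → . g]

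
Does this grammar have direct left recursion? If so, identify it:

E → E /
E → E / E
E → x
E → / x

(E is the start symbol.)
Direct left recursion occurs when N → N α for some non-terminal N (the right-hand side begins with the left-hand side itself).

E → E /: LEFT RECURSIVE (starts with E)
E → E / E: LEFT RECURSIVE (starts with E)
E → x: starts with x
E → / x: starts with '/'

The grammar has direct left recursion on: E.

Answer: Yes, E is left-recursive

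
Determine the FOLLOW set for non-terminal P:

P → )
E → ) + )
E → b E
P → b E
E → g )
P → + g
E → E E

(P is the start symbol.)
To compute FOLLOW(P), find every occurrence of P on a right-hand side N → α P β: add FIRST(β) \ {ε}, and if β is empty or nullable also add FOLLOW(N). Iterate to a fixed point.

P is the start symbol, so $ ∈ FOLLOW(P).
P does not occur on any right-hand side.

Taking the union: FOLLOW(P) = { $ }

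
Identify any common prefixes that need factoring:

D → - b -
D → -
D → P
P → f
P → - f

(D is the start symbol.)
Yes, D has productions with common prefix '-'

Left-factoring is needed when two productions for the same non-terminal
share a common prefix on the right-hand side.

Productions for D:
  D → - b -
  D → -
  D → P
Productions for P:
  P → f
  P → - f

Found common prefix '-' in productions for D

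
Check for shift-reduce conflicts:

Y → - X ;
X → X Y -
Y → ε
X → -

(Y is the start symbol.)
A shift-reduce conflict occurs when an LR(0) state has both:
  - a complete (reduce) item [A → α .] (dot at the end), and
  - a shift item [B → β . c γ] (dot before a terminal).

Augment with Y' → Y and build the canonical LR(0) collection (I0 = CLOSURE({[Y' → . Y]}), then GOTO on every symbol after a dot until no new states appear). It has 8 states:
  I0: { [Y → . - X ;], [Y → .], [Y' → . Y] }  — shift, reduce
  I1: { [X → . -], [X → . X Y -], [Y → - . X ;] }  — shift
  I2: { [Y' → Y .] }  — accept
  I3: { [X → - .] }  — reduce
  I4: { [X → X . Y -], [Y → - X . ;], [Y → . - X ;], [Y → .] }  — shift, reduce
  I5: { [Y → - X ; .] }  — reduce
  I6: { [X → X Y . -] }  — shift
  I7: { [X → X Y - .] }  — reduce

I0 contains reduce item [Y → .] and shift item [Y → . - X ;] — shift-reduce conflict.
I4 contains reduce item [Y → .] and shift items [Y → . - X ;], [Y → - X . ;] — shift-reduce conflict.

Answer: Yes — I0: [Y → .] vs [Y → . - X ;]; I4: [Y → .] vs [Y → . - X ;]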